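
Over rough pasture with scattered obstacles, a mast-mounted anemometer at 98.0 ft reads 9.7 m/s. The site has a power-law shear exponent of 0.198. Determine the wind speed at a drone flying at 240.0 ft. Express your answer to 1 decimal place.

11.6 m/s

Power-law profile: V₂ = V₁ · (z₂/z₁)^α
V₂ = 9.7 × (240.0/98.0)^0.198 = 9.7 × (2.4490)^0.198
    = 9.7 × 1.1940 = 11.5822 m/s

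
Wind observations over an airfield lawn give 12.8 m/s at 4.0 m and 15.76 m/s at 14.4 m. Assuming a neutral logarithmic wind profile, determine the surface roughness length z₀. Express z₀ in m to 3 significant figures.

Log law: V(z) ∝ ln(z/z₀). With r = V₁/V₂ = 12.8/15.76 = 0.81218,
r · ln(z₂/z₀) = ln(z₁/z₀) ⇒ ln z₀ = (ln z₁ − r·ln z₂)/(1 − r)
ln z₀ = (1.38629 − 0.81218×2.66723) / 0.18782 = -4.1529
z₀ = exp(-4.1529) = 0.01572 m

z₀ ≈ 0.0157 m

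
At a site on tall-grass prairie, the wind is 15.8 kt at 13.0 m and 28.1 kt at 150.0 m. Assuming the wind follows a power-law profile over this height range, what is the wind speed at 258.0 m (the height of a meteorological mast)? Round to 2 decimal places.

31.93 kt

First find α: α = ln(V₂/V₁)/ln(z₂/z₁) = ln(28.1/15.8)/ln(150.0/13.0) = 0.57576/2.44569 = 0.2354
Extrapolate from 150.0 m to 258.0 m: V₃ = 28.1 × (258.0/150.0)^0.2354 = 28.1 × 1.1362 = 31.9267 kt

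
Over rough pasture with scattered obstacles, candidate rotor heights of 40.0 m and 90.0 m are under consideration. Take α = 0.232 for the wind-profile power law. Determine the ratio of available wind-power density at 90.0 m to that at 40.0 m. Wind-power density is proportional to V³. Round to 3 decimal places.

Speed ratio: V_B/V_A = (z_B/z_A)^α = (90.0/40.0)^0.232 = (2.2500)^0.232 = 1.20700
Power-density ratio: P_B/P_A = (V_B/V_A)³ = (1.20700)³ = 1.75841

1.758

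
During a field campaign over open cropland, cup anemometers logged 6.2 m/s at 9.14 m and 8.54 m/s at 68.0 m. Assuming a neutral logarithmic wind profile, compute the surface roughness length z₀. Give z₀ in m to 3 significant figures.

z₀ ≈ 0.0448 m

Log law: V(z) ∝ ln(z/z₀). With r = V₁/V₂ = 6.2/8.54 = 0.72600,
r · ln(z₂/z₀) = ln(z₁/z₀) ⇒ ln z₀ = (ln z₁ − r·ln z₂)/(1 − r)
ln z₀ = (2.21266 − 0.72600×4.21951) / 0.27400 = -3.1046
z₀ = exp(-3.1046) = 0.04484 m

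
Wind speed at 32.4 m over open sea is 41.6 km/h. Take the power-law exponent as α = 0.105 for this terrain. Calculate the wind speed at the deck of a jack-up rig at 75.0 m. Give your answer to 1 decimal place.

45.4 km/h

Power-law profile: V₂ = V₁ · (z₂/z₁)^α
V₂ = 41.6 × (75.0/32.4)^0.105 = 41.6 × (2.3148)^0.105
    = 41.6 × 1.0921 = 45.4326 km/h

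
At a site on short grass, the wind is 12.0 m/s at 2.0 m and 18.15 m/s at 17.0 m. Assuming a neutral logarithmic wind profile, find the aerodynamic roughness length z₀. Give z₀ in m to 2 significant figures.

Log law: V(z) ∝ ln(z/z₀). With r = V₁/V₂ = 12.0/18.15 = 0.66116,
r · ln(z₂/z₀) = ln(z₁/z₀) ⇒ ln z₀ = (ln z₁ − r·ln z₂)/(1 − r)
ln z₀ = (0.69315 − 0.66116×2.83321) / 0.33884 = -3.4826
z₀ = exp(-3.4826) = 0.03073 m

z₀ ≈ 0.031 m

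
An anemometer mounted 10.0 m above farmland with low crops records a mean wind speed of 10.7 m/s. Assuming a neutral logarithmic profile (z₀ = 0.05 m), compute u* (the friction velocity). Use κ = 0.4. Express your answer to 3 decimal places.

Log law: V(z) = (u*/κ) · ln(z/z₀) ⇒ u* = κ · V / ln(z/z₀)
u* = 0.4 × 10.7 / ln(10.0/0.05) = 0.4 × 10.7 / 5.2983
   = 4.2800 / 5.2983 = 0.8078 m/s

u* ≈ 0.808 m/s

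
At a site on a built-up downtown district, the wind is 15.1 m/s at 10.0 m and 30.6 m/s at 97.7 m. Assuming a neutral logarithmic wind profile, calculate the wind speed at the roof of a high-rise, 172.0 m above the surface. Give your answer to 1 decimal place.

34.4 m/s

Log law: V ∝ ln(z/z₀). From the pair, with r = V₁/V₂ = 0.49346,
ln z₀ = (ln z₁ − r·ln z₂)/(1 − r) = (2.3026 − 0.49346×4.5819)/0.50654 = 0.0821 → z₀ = 1.086 m
V₃ = V₁ · ln(z₃/z₀)/ln(z₁/z₀) = 15.1 × 5.0654/2.2205 = 34.4462 m/s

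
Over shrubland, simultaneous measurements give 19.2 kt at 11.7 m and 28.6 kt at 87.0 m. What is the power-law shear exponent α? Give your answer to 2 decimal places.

α ≈ 0.20

Power law: V₂/V₁ = (z₂/z₁)^α ⇒ α = ln(V₂/V₁) / ln(z₂/z₁)
α = ln(28.6/19.2) / ln(87.0/11.7) = ln(1.4896) / ln(7.4359)
  = 0.39850 / 2.00632 = 0.19862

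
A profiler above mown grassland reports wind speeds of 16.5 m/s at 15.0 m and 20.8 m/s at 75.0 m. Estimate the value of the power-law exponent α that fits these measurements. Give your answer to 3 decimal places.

α ≈ 0.144

Power law: V₂/V₁ = (z₂/z₁)^α ⇒ α = ln(V₂/V₁) / ln(z₂/z₁)
α = ln(20.8/16.5) / ln(75.0/15.0) = ln(1.2606) / ln(5.0000)
  = 0.23159 / 1.60944 = 0.14390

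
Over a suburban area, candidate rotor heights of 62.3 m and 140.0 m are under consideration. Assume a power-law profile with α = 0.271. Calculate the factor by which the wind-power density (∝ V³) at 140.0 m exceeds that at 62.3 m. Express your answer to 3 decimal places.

1.931

Speed ratio: V_B/V_A = (z_B/z_A)^α = (140.0/62.3)^0.271 = (2.2472)^0.271 = 1.24536
Power-density ratio: P_B/P_A = (V_B/V_A)³ = (1.24536)³ = 1.93145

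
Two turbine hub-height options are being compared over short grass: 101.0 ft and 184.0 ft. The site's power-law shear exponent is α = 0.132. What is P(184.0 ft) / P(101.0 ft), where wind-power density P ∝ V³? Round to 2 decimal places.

Speed ratio: V_B/V_A = (z_B/z_A)^α = (184.0/101.0)^0.132 = (1.8218)^0.132 = 1.08239
Power-density ratio: P_B/P_A = (V_B/V_A)³ = (1.08239)³ = 1.26811

1.27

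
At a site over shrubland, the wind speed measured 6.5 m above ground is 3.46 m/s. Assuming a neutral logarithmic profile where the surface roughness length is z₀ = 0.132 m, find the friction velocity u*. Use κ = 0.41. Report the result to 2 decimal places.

u* ≈ 0.36 m/s

Log law: V(z) = (u*/κ) · ln(z/z₀) ⇒ u* = κ · V / ln(z/z₀)
u* = 0.41 × 3.46 / ln(6.5/0.132) = 0.41 × 3.46 / 3.8968
   = 1.4186 / 3.8968 = 0.3640 m/s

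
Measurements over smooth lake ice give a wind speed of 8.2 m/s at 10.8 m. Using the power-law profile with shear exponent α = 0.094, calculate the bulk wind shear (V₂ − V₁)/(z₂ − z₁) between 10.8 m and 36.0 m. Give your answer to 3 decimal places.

Power law: V₂ = V₁ · (z₂/z₁)^α = 8.2 × (3.3333)^0.094 = 9.1826 m/s
ΔV/Δz = (9.1826 − 8.2)/(36.0 − 10.8) = 0.9826/25.2000 = 0.03899 m/s/m

0.039 m/s/m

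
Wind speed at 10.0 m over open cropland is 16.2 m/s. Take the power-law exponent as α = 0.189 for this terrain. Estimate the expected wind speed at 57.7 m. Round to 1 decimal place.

22.6 m/s

Power-law profile: V₂ = V₁ · (z₂/z₁)^α
V₂ = 16.2 × (57.7/10.0)^0.189 = 16.2 × (5.7700)^0.189
    = 16.2 × 1.3927 = 22.5620 m/s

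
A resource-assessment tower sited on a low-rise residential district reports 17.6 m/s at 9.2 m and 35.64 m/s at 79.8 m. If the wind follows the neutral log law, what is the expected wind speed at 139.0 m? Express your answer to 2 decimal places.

Log law: V ∝ ln(z/z₀). From the pair, with r = V₁/V₂ = 0.49383,
ln z₀ = (ln z₁ − r·ln z₂)/(1 − r) = (2.2192 − 0.49383×4.3795)/0.50617 = 0.1116 → z₀ = 1.118 m
V₃ = V₁ · ln(z₃/z₀)/ln(z₁/z₀) = 17.6 × 4.8229/2.1076 = 40.2742 m/s

40.27 m/s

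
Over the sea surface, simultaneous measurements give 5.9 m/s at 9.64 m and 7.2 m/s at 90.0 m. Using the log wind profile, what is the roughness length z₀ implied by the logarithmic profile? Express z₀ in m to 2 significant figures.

Log law: V(z) ∝ ln(z/z₀). With r = V₁/V₂ = 5.9/7.2 = 0.81944,
r · ln(z₂/z₀) = ln(z₁/z₀) ⇒ ln z₀ = (ln z₁ − r·ln z₂)/(1 − r)
ln z₀ = (2.26592 − 0.81944×4.49981) / 0.18056 = -7.8725
z₀ = exp(-7.8725) = 0.0003811 m

z₀ ≈ 0.00038 m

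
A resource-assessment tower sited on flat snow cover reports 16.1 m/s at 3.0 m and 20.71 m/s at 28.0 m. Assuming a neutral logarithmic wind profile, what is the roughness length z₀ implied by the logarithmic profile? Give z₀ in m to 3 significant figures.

Log law: V(z) ∝ ln(z/z₀). With r = V₁/V₂ = 16.1/20.71 = 0.77740,
r · ln(z₂/z₀) = ln(z₁/z₀) ⇒ ln z₀ = (ln z₁ − r·ln z₂)/(1 − r)
ln z₀ = (1.09861 − 0.77740×3.33220) / 0.22260 = -6.7020
z₀ = exp(-6.7020) = 0.001228 m

z₀ ≈ 0.00123 m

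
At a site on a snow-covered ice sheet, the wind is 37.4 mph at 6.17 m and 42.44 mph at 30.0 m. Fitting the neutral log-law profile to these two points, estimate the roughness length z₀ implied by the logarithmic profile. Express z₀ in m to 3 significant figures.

z₀ ≈ 0.0000494 m

Log law: V(z) ∝ ln(z/z₀). With r = V₁/V₂ = 37.4/42.44 = 0.88124,
r · ln(z₂/z₀) = ln(z₁/z₀) ⇒ ln z₀ = (ln z₁ − r·ln z₂)/(1 − r)
ln z₀ = (1.81970 − 0.88124×3.40120) / 0.11876 = -9.9160
z₀ = exp(-9.9160) = 0.00004938 m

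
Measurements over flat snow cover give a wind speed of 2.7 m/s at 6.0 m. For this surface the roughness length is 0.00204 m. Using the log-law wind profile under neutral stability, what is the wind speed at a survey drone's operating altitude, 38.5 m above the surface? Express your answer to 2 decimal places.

Log law: V(z) ∝ ln(z/z₀), so V₂/V₁ = ln(z₂/z₀) / ln(z₁/z₀).
ln(38.5/0.00204) = 9.8455, ln(6.0/0.00204) = 7.9866
V₂ = 2.7 × 9.8455/7.9866 = 2.7 × 1.2328 = 3.3284 m/s

3.33 m/s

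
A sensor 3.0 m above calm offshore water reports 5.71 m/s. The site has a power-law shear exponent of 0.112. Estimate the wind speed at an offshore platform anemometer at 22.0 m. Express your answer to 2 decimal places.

7.14 m/s

Power-law profile: V₂ = V₁ · (z₂/z₁)^α
V₂ = 5.71 × (22.0/3.0)^0.112 = 5.71 × (7.3333)^0.112
    = 5.71 × 1.2500 = 7.1376 m/s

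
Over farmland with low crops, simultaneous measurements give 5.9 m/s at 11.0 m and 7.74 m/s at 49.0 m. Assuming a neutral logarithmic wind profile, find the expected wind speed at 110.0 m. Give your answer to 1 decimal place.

8.7 m/s

Log law: V ∝ ln(z/z₀). From the pair, with r = V₁/V₂ = 0.76227,
ln z₀ = (ln z₁ − r·ln z₂)/(1 − r) = (2.3979 − 0.76227×3.8918)/0.23773 = -2.3924 → z₀ = 0.09141 m
V₃ = V₁ · ln(z₃/z₀)/ln(z₁/z₀) = 5.9 × 7.0929/4.7903 = 8.7360 m/s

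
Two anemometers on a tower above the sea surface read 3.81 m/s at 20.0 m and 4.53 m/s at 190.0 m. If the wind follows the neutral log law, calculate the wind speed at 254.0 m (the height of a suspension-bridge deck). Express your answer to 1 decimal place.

4.6 m/s

Log law: V ∝ ln(z/z₀). From the pair, with r = V₁/V₂ = 0.84106,
ln z₀ = (ln z₁ − r·ln z₂)/(1 − r) = (2.9957 − 0.84106×5.2470)/0.15894 = -8.9174 → z₀ = 0.0001340 m
V₃ = V₁ · ln(z₃/z₀)/ln(z₁/z₀) = 3.81 × 14.4547/11.9131 = 4.6228 m/s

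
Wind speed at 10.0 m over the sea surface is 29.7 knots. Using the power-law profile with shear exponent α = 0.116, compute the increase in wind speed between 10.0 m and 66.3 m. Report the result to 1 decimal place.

7.3 knots

Power law: V₂ = V₁ · (z₂/z₁)^α = 29.7 × (6.6300)^0.116 = 36.9872 knots
ΔV = 36.9872 − 29.7 = 7.2872 knots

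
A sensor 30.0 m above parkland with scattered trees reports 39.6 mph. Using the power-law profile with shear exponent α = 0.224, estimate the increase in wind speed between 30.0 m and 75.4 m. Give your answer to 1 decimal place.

9.1 mph

Power law: V₂ = V₁ · (z₂/z₁)^α = 39.6 × (2.5133)^0.224 = 48.6801 mph
ΔV = 48.6801 − 39.6 = 9.0801 mph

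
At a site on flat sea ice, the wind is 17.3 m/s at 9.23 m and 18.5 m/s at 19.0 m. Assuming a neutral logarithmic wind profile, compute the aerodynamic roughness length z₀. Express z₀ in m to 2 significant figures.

Log law: V(z) ∝ ln(z/z₀). With r = V₁/V₂ = 17.3/18.5 = 0.93514,
r · ln(z₂/z₀) = ln(z₁/z₀) ⇒ ln z₀ = (ln z₁ − r·ln z₂)/(1 − r)
ln z₀ = (2.22246 − 0.93514×2.94444) / 0.06486 = -8.1861
z₀ = exp(-8.1861) = 0.0002785 m

z₀ ≈ 0.00028 m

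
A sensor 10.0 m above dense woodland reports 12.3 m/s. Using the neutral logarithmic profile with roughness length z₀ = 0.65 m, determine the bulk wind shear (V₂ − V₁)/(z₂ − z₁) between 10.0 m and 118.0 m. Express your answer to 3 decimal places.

Log law: V₂ = V₁ · ln(z₂/z₀)/ln(z₁/z₀) = 12.3 × 5.2015/2.7334 = 23.4063 m/s
ΔV/Δz = (23.4063 − 12.3)/(118.0 − 10.0) = 11.1063/108.0000 = 0.10284 m/s/m

0.103 m/s/m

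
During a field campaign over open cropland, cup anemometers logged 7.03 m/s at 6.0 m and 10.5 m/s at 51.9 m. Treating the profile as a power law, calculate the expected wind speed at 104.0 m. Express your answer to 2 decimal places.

First find α: α = ln(V₂/V₁)/ln(z₂/z₁) = ln(10.5/7.03)/ln(51.9/6.0) = 0.40119/2.15756 = 0.1859
Extrapolate from 51.9 m to 104.0 m: V₃ = 10.5 × (104.0/51.9)^0.1859 = 10.5 × 1.1380 = 11.9487 m/s

11.95 m/s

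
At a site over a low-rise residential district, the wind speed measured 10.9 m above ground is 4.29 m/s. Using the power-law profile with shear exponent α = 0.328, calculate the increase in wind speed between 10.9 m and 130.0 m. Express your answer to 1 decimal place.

5.4 m/s

Power law: V₂ = V₁ · (z₂/z₁)^α = 4.29 × (11.9266)^0.328 = 9.6729 m/s
ΔV = 9.6729 − 4.29 = 5.3829 m/s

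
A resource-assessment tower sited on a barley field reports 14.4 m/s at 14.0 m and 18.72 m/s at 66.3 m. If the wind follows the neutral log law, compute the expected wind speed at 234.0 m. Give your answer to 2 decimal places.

Log law: V ∝ ln(z/z₀). From the pair, with r = V₁/V₂ = 0.76923,
ln z₀ = (ln z₁ − r·ln z₂)/(1 − r) = (2.6391 − 0.76923×4.1942)/0.23077 = -2.5447 → z₀ = 0.07850 m
V₃ = V₁ · ln(z₃/z₀)/ln(z₁/z₀) = 14.4 × 8.0000/5.1838 = 22.2233 m/s

22.22 m/s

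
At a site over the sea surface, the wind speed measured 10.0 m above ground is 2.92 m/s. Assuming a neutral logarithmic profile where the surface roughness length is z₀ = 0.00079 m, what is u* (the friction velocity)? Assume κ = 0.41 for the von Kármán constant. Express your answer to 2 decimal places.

Log law: V(z) = (u*/κ) · ln(z/z₀) ⇒ u* = κ · V / ln(z/z₀)
u* = 0.41 × 2.92 / ln(10.0/0.00079) = 0.41 × 2.92 / 9.4461
   = 1.1972 / 9.4461 = 0.1267 m/s

u* ≈ 0.13 m/s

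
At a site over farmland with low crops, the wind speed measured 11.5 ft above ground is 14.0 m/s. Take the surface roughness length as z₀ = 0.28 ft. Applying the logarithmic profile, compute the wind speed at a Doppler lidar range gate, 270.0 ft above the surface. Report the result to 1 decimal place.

25.9 m/s

Log law: V(z) ∝ ln(z/z₀), so V₂/V₁ = ln(z₂/z₀) / ln(z₁/z₀).
ln(270.0/0.28) = 6.8714, ln(11.5/0.28) = 3.7153
V₂ = 14.0 × 6.8714/3.7153 = 14.0 × 1.8495 = 25.8927 m/s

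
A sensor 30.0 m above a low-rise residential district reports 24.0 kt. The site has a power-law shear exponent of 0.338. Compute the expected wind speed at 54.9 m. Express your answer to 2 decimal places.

Power-law profile: V₂ = V₁ · (z₂/z₁)^α
V₂ = 24.0 × (54.9/30.0)^0.338 = 24.0 × (1.8300)^0.338
    = 24.0 × 1.2266 = 29.4388 kt

29.44 kt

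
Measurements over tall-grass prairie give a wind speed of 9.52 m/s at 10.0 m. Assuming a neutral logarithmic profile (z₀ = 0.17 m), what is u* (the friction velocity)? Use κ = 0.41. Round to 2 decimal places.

Log law: V(z) = (u*/κ) · ln(z/z₀) ⇒ u* = κ · V / ln(z/z₀)
u* = 0.41 × 9.52 / ln(10.0/0.17) = 0.41 × 9.52 / 4.0745
   = 3.9032 / 4.0745 = 0.9579 m/s

u* ≈ 0.96 m/s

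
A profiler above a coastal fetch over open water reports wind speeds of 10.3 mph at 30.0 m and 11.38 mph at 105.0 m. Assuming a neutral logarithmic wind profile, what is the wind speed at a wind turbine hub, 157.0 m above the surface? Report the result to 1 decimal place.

Log law: V ∝ ln(z/z₀). From the pair, with r = V₁/V₂ = 0.90510,
ln z₀ = (ln z₁ − r·ln z₂)/(1 − r) = (3.4012 − 0.90510×4.6540)/0.09490 = -8.5464 → z₀ = 0.0001942 m
V₃ = V₁ · ln(z₃/z₀)/ln(z₁/z₀) = 10.3 × 13.6027/11.9476 = 11.7268 mph

11.7 mph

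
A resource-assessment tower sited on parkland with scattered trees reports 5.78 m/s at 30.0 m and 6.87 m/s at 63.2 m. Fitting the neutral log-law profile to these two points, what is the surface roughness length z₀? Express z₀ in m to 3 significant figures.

z₀ ≈ 0.577 m

Log law: V(z) ∝ ln(z/z₀). With r = V₁/V₂ = 5.78/6.87 = 0.84134,
r · ln(z₂/z₀) = ln(z₁/z₀) ⇒ ln z₀ = (ln z₁ − r·ln z₂)/(1 − r)
ln z₀ = (3.40120 − 0.84134×4.14630) / 0.15866 = -0.5499
z₀ = exp(-0.5499) = 0.5770 m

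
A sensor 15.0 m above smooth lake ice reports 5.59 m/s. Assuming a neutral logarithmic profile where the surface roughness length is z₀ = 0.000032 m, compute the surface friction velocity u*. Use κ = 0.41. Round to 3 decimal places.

Log law: V(z) = (u*/κ) · ln(z/z₀) ⇒ u* = κ · V / ln(z/z₀)
u* = 0.41 × 5.59 / ln(15.0/0.000032) = 0.41 × 5.59 / 13.0578
   = 2.2919 / 13.0578 = 0.1755 m/s

u* ≈ 0.176 m/s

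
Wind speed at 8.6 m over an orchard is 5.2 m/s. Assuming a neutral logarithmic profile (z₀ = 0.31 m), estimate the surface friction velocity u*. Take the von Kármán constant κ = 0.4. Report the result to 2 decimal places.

Log law: V(z) = (u*/κ) · ln(z/z₀) ⇒ u* = κ · V / ln(z/z₀)
u* = 0.4 × 5.2 / ln(8.6/0.31) = 0.4 × 5.2 / 3.3229
   = 2.0800 / 3.3229 = 0.6260 m/s

u* ≈ 0.63 m/s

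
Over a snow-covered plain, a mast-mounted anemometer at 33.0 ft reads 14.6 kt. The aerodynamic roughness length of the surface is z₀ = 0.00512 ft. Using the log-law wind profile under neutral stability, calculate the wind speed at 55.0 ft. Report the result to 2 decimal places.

15.45 kt

Log law: V(z) ∝ ln(z/z₀), so V₂/V₁ = ln(z₂/z₀) / ln(z₁/z₀).
ln(55.0/0.00512) = 9.2819, ln(33.0/0.00512) = 8.7711
V₂ = 14.6 × 9.2819/8.7711 = 14.6 × 1.0582 = 15.4503 kt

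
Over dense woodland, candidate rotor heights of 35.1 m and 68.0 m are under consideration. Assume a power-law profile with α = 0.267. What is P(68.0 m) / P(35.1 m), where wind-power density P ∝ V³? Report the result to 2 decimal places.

Speed ratio: V_B/V_A = (z_B/z_A)^α = (68.0/35.1)^0.267 = (1.9373)^0.267 = 1.19312
Power-density ratio: P_B/P_A = (V_B/V_A)³ = (1.19312)³ = 1.69843

1.70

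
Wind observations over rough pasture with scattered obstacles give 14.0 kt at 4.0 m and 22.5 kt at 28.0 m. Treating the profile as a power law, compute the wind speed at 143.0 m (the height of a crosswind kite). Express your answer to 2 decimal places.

First find α: α = ln(V₂/V₁)/ln(z₂/z₁) = ln(22.5/14.0)/ln(28.0/4.0) = 0.47446/1.94591 = 0.2438
Extrapolate from 28.0 m to 143.0 m: V₃ = 22.5 × (143.0/28.0)^0.2438 = 22.5 × 1.4882 = 33.4852 kt

33.49 kt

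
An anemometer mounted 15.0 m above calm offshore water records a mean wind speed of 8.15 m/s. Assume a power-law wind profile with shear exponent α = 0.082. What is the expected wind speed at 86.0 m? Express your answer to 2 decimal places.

Power-law profile: V₂ = V₁ · (z₂/z₁)^α
V₂ = 8.15 × (86.0/15.0)^0.082 = 8.15 × (5.7333)^0.082
    = 8.15 × 1.1540 = 9.4047 m/s

9.40 m/s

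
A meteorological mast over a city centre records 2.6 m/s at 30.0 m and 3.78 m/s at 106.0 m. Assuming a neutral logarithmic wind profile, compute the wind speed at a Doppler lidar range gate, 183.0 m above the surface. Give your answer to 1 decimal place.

Log law: V ∝ ln(z/z₀). From the pair, with r = V₁/V₂ = 0.68783,
ln z₀ = (ln z₁ − r·ln z₂)/(1 − r) = (3.4012 − 0.68783×4.6634)/0.31217 = 0.6200 → z₀ = 1.859 m
V₃ = V₁ · ln(z₃/z₀)/ln(z₁/z₀) = 2.6 × 4.5895/2.7812 = 4.2905 m/s

4.3 m/s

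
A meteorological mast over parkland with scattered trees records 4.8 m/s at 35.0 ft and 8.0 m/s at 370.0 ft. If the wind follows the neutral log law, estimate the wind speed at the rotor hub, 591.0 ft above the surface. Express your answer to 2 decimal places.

Log law: V ∝ ln(z/z₀). From the pair, with r = V₁/V₂ = 0.60000,
ln z₀ = (ln z₁ − r·ln z₂)/(1 − r) = (3.5553 − 0.60000×5.9135)/0.40000 = 0.0181 → z₀ = 1.018 ft
V₃ = V₁ · ln(z₃/z₀)/ln(z₁/z₀) = 4.8 × 6.3637/3.5372 = 8.6355 m/s

8.64 m/s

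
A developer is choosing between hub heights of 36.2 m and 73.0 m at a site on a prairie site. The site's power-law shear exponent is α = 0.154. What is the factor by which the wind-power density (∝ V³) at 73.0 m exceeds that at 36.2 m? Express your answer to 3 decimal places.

Speed ratio: V_B/V_A = (z_B/z_A)^α = (73.0/36.2)^0.154 = (2.0166)^0.154 = 1.11407
Power-density ratio: P_B/P_A = (V_B/V_A)³ = (1.11407)³ = 1.38271

1.383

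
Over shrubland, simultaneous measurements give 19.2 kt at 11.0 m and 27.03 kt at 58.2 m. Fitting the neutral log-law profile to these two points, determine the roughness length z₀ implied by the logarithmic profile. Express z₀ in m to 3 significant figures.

z₀ ≈ 0.185 m

Log law: V(z) ∝ ln(z/z₀). With r = V₁/V₂ = 19.2/27.03 = 0.71032,
r · ln(z₂/z₀) = ln(z₁/z₀) ⇒ ln z₀ = (ln z₁ − r·ln z₂)/(1 − r)
ln z₀ = (2.39790 − 0.71032×4.06389) / 0.28968 = -1.6873
z₀ = exp(-1.6873) = 0.1850 m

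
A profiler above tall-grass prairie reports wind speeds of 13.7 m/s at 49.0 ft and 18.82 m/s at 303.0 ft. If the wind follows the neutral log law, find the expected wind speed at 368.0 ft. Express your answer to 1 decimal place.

19.4 m/s

Log law: V ∝ ln(z/z₀). From the pair, with r = V₁/V₂ = 0.72795,
ln z₀ = (ln z₁ − r·ln z₂)/(1 − r) = (3.8918 − 0.72795×5.7137)/0.27205 = -0.9832 → z₀ = 0.3741 ft
V₃ = V₁ · ln(z₃/z₀)/ln(z₁/z₀) = 13.7 × 6.8913/4.8750 = 19.3662 m/s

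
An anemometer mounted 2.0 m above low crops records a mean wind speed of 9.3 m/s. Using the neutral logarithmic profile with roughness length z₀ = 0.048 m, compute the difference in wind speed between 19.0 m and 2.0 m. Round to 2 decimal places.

Log law: V₂ = V₁ · ln(z₂/z₀)/ln(z₁/z₀) = 9.3 × 5.9810/3.7297 = 14.9136 m/s
ΔV = 14.9136 − 9.3 = 5.6136 m/s

5.61 m/s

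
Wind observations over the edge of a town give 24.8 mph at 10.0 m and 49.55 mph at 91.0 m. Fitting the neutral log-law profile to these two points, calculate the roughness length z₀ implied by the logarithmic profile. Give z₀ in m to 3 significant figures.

Log law: V(z) ∝ ln(z/z₀). With r = V₁/V₂ = 24.8/49.55 = 0.50050,
r · ln(z₂/z₀) = ln(z₁/z₀) ⇒ ln z₀ = (ln z₁ − r·ln z₂)/(1 − r)
ln z₀ = (2.30259 − 0.50050×4.51086) / 0.49950 = 0.0898
z₀ = exp(0.0898) = 1.094 m

z₀ ≈ 1.09 m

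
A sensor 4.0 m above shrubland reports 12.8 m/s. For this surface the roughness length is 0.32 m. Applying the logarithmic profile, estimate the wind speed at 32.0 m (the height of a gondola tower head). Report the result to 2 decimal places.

Log law: V(z) ∝ ln(z/z₀), so V₂/V₁ = ln(z₂/z₀) / ln(z₁/z₀).
ln(32.0/0.32) = 4.6052, ln(4.0/0.32) = 2.5257
V₂ = 12.8 × 4.6052/2.5257 = 12.8 × 1.8233 = 23.3383 m/s

23.34 m/s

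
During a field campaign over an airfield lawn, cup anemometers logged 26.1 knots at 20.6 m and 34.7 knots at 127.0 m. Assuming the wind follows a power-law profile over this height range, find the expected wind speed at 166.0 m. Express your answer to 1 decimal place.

First find α: α = ln(V₂/V₁)/ln(z₂/z₁) = ln(34.7/26.1)/ln(127.0/20.6) = 0.28480/1.81890 = 0.1566
Extrapolate from 127.0 m to 166.0 m: V₃ = 34.7 × (166.0/127.0)^0.1566 = 34.7 × 1.0428 = 36.1860 knots

36.2 knots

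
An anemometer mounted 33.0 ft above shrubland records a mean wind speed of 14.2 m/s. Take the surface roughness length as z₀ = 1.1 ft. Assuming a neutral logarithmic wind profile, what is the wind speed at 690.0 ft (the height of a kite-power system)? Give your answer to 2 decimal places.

26.89 m/s

Log law: V(z) ∝ ln(z/z₀), so V₂/V₁ = ln(z₂/z₀) / ln(z₁/z₀).
ln(690.0/1.1) = 6.4414, ln(33.0/1.1) = 3.4012
V₂ = 14.2 × 6.4414/3.4012 = 14.2 × 1.8939 = 26.8928 m/s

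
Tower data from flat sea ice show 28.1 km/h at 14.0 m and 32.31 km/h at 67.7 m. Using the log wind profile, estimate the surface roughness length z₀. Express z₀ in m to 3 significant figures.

Log law: V(z) ∝ ln(z/z₀). With r = V₁/V₂ = 28.1/32.31 = 0.86970,
r · ln(z₂/z₀) = ln(z₁/z₀) ⇒ ln z₀ = (ln z₁ − r·ln z₂)/(1 − r)
ln z₀ = (2.63906 − 0.86970×4.21509) / 0.13030 = -7.8803
z₀ = exp(-7.8803) = 0.0003781 m

z₀ ≈ 0.000378 m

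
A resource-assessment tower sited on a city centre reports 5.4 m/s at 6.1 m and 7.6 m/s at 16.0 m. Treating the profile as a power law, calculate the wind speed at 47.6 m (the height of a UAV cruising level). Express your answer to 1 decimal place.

11.2 m/s

First find α: α = ln(V₂/V₁)/ln(z₂/z₁) = ln(7.6/5.4)/ln(16.0/6.1) = 0.34175/0.96430 = 0.3544
Extrapolate from 16.0 m to 47.6 m: V₃ = 7.6 × (47.6/16.0)^0.3544 = 7.6 × 1.4716 = 11.1845 m/s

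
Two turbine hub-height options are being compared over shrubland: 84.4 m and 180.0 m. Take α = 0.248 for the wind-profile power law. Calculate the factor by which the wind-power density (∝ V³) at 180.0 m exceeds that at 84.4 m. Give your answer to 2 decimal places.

Speed ratio: V_B/V_A = (z_B/z_A)^α = (180.0/84.4)^0.248 = (2.1327)^0.248 = 1.20663
Power-density ratio: P_B/P_A = (V_B/V_A)³ = (1.20663)³ = 1.75681

1.76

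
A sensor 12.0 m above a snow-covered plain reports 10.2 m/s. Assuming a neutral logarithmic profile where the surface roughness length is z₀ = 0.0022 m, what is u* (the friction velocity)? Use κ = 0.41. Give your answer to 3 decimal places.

u* ≈ 0.486 m/s

Log law: V(z) = (u*/κ) · ln(z/z₀) ⇒ u* = κ · V / ln(z/z₀)
u* = 0.41 × 10.2 / ln(12.0/0.0022) = 0.41 × 10.2 / 8.6042
   = 4.1820 / 8.6042 = 0.4860 m/s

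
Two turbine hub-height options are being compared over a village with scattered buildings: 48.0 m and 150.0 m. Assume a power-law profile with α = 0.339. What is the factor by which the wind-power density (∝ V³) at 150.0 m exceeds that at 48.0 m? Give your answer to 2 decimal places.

Speed ratio: V_B/V_A = (z_B/z_A)^α = (150.0/48.0)^0.339 = (3.1250)^0.339 = 1.47148
Power-density ratio: P_B/P_A = (V_B/V_A)³ = (1.47148)³ = 3.18612

3.19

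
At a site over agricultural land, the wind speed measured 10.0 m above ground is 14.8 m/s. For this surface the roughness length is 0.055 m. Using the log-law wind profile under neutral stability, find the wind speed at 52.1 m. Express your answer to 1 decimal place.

Log law: V(z) ∝ ln(z/z₀), so V₂/V₁ = ln(z₂/z₀) / ln(z₁/z₀).
ln(52.1/0.055) = 6.8536, ln(10.0/0.055) = 5.2030
V₂ = 14.8 × 6.8536/5.2030 = 14.8 × 1.3172 = 19.4951 m/s

19.5 m/s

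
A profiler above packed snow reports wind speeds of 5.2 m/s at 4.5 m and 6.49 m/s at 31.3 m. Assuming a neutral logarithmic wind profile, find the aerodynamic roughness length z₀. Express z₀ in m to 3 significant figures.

z₀ ≈ 0.00181 m

Log law: V(z) ∝ ln(z/z₀). With r = V₁/V₂ = 5.2/6.49 = 0.80123,
r · ln(z₂/z₀) = ln(z₁/z₀) ⇒ ln z₀ = (ln z₁ − r·ln z₂)/(1 − r)
ln z₀ = (1.50408 − 0.80123×3.44362) / 0.19877 = -6.3142
z₀ = exp(-6.3142) = 0.001810 m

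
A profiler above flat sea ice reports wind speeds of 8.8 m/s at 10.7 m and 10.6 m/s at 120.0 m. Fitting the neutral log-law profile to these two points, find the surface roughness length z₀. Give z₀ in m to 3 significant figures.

Log law: V(z) ∝ ln(z/z₀). With r = V₁/V₂ = 8.8/10.6 = 0.83019,
r · ln(z₂/z₀) = ln(z₁/z₀) ⇒ ln z₀ = (ln z₁ − r·ln z₂)/(1 − r)
ln z₀ = (2.37024 − 0.83019×4.78749) / 0.16981 = -9.4474
z₀ = exp(-9.4474) = 0.00007889 m

z₀ ≈ 0.0000789 m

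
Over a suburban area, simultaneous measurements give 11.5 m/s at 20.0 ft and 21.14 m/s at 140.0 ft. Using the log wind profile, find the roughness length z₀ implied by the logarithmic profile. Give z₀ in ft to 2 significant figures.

z₀ ≈ 2.0 ft

Log law: V(z) ∝ ln(z/z₀). With r = V₁/V₂ = 11.5/21.14 = 0.54399,
r · ln(z₂/z₀) = ln(z₁/z₀) ⇒ ln z₀ = (ln z₁ − r·ln z₂)/(1 − r)
ln z₀ = (2.99573 − 0.54399×4.94164) / 0.45601 = 0.6744
z₀ = exp(0.6744) = 1.963 ft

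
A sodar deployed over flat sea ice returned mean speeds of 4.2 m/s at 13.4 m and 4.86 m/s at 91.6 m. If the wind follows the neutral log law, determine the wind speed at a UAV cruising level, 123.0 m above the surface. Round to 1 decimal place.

Log law: V ∝ ln(z/z₀). From the pair, with r = V₁/V₂ = 0.86420,
ln z₀ = (ln z₁ − r·ln z₂)/(1 − r) = (2.5953 − 0.86420×4.5174)/0.13580 = -9.6368 → z₀ = 0.00006528 m
V₃ = V₁ · ln(z₃/z₀)/ln(z₁/z₀) = 4.2 × 14.4490/12.2320 = 4.9612 m/s

5.0 m/s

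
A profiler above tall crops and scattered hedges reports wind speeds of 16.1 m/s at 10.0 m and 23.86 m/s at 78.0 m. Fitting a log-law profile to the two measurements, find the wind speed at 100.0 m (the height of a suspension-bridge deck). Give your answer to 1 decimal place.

24.8 m/s

Log law: V ∝ ln(z/z₀). From the pair, with r = V₁/V₂ = 0.67477,
ln z₀ = (ln z₁ − r·ln z₂)/(1 − r) = (2.3026 − 0.67477×4.3567)/0.32523 = -1.9592 → z₀ = 0.1410 m
V₃ = V₁ · ln(z₃/z₀)/ln(z₁/z₀) = 16.1 × 6.5644/4.2618 = 24.7986 m/s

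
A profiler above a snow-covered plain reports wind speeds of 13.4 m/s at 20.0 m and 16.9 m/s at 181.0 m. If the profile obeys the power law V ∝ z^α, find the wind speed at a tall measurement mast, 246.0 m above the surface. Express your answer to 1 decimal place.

First find α: α = ln(V₂/V₁)/ln(z₂/z₁) = ln(16.9/13.4)/ln(181.0/20.0) = 0.23206/2.20276 = 0.1053
Extrapolate from 181.0 m to 246.0 m: V₃ = 16.9 × (246.0/181.0)^0.1053 = 16.9 × 1.0329 = 17.4552 m/s

17.5 m/s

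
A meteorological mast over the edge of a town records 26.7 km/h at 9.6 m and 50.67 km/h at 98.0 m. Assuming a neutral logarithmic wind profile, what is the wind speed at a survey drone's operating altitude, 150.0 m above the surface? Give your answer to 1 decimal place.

Log law: V ∝ ln(z/z₀). From the pair, with r = V₁/V₂ = 0.52694,
ln z₀ = (ln z₁ − r·ln z₂)/(1 − r) = (2.2618 − 0.52694×4.5850)/0.47306 = -0.3260 → z₀ = 0.7218 m
V₃ = V₁ · ln(z₃/z₀)/ln(z₁/z₀) = 26.7 × 5.3367/2.5878 = 55.0619 km/h

55.1 km/h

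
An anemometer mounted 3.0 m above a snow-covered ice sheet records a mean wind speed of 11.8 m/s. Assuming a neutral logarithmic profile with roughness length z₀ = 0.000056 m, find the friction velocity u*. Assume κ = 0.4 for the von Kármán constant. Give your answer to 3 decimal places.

u* ≈ 0.433 m/s

Log law: V(z) = (u*/κ) · ln(z/z₀) ⇒ u* = κ · V / ln(z/z₀)
u* = 0.4 × 11.8 / ln(3.0/0.000056) = 0.4 × 11.8 / 10.8888
   = 4.7200 / 10.8888 = 0.4335 m/s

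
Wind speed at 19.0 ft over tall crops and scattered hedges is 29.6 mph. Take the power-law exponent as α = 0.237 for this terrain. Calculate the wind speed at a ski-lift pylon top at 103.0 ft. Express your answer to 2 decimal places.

Power-law profile: V₂ = V₁ · (z₂/z₁)^α
V₂ = 29.6 × (103.0/19.0)^0.237 = 29.6 × (5.4211)^0.237
    = 29.6 × 1.4927 = 44.1845 mph

44.18 mph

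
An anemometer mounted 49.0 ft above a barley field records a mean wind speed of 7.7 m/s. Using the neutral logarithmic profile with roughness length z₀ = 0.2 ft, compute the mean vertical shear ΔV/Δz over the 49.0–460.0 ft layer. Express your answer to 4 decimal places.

0.0076 m/s/ft

Log law: V₂ = V₁ · ln(z₂/z₀)/ln(z₁/z₀) = 7.7 × 7.7407/5.5013 = 10.8345 m/s
ΔV/Δz = (10.8345 − 7.7)/(460.0 − 49.0) = 3.1345/411.0000 = 0.00763 m/s/ft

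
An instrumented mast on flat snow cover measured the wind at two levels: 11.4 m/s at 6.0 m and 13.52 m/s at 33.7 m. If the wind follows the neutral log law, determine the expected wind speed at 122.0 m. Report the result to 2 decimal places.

Log law: V ∝ ln(z/z₀). From the pair, with r = V₁/V₂ = 0.84320,
ln z₀ = (ln z₁ − r·ln z₂)/(1 − r) = (1.7918 − 0.84320×3.5175)/0.15680 = -7.4882 → z₀ = 0.0005597 m
V₃ = V₁ · ln(z₃/z₀)/ln(z₁/z₀) = 11.4 × 12.2922/9.2799 = 15.1004 m/s

15.10 m/s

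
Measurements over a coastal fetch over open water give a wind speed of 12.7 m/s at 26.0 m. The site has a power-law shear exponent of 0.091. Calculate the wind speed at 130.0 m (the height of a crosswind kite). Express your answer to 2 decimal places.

14.70 m/s

Power-law profile: V₂ = V₁ · (z₂/z₁)^α
V₂ = 12.7 × (130.0/26.0)^0.091 = 12.7 × (5.0000)^0.091
    = 12.7 × 1.1577 = 14.7031 m/s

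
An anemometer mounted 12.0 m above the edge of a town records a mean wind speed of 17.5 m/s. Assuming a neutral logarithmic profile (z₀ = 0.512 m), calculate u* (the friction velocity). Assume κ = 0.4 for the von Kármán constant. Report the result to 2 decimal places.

Log law: V(z) = (u*/κ) · ln(z/z₀) ⇒ u* = κ · V / ln(z/z₀)
u* = 0.4 × 17.5 / ln(12.0/0.512) = 0.4 × 17.5 / 3.1543
   = 7.0000 / 3.1543 = 2.2192 m/s

u* ≈ 2.22 m/s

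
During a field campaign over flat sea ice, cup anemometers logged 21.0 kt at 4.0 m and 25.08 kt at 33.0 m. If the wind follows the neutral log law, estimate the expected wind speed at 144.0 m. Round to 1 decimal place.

27.9 kt

Log law: V ∝ ln(z/z₀). From the pair, with r = V₁/V₂ = 0.83732,
ln z₀ = (ln z₁ − r·ln z₂)/(1 − r) = (1.3863 − 0.83732×3.4965)/0.16268 = -9.4751 → z₀ = 0.00007674 m
V₃ = V₁ · ln(z₃/z₀)/ln(z₁/z₀) = 21.0 × 14.4449/10.8614 = 27.9286 kt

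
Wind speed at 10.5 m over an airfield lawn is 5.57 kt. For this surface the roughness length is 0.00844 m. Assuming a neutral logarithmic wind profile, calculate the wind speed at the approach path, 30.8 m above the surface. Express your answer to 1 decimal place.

Log law: V(z) ∝ ln(z/z₀), so V₂/V₁ = ln(z₂/z₀) / ln(z₁/z₀).
ln(30.8/0.00844) = 8.2023, ln(10.5/0.00844) = 7.1261
V₂ = 5.57 × 8.2023/7.1261 = 5.57 × 1.1510 = 6.4111 kt

6.4 kt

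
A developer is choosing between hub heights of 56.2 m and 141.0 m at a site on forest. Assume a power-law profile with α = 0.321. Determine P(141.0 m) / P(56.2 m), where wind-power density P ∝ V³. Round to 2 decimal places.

2.42

Speed ratio: V_B/V_A = (z_B/z_A)^α = (141.0/56.2)^0.321 = (2.5089)^0.321 = 1.34349
Power-density ratio: P_B/P_A = (V_B/V_A)³ = (1.34349)³ = 2.42495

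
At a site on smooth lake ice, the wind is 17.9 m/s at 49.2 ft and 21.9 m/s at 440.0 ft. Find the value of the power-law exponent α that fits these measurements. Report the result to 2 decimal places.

α ≈ 0.09

Power law: V₂/V₁ = (z₂/z₁)^α ⇒ α = ln(V₂/V₁) / ln(z₂/z₁)
α = ln(21.9/17.9) / ln(440.0/49.2) = ln(1.2235) / ln(8.9431)
  = 0.20169 / 2.19088 = 0.09206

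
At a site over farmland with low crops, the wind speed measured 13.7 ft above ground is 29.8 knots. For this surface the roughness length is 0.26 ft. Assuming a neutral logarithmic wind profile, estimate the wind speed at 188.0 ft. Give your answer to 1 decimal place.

Log law: V(z) ∝ ln(z/z₀), so V₂/V₁ = ln(z₂/z₀) / ln(z₁/z₀).
ln(188.0/0.26) = 6.5835, ln(13.7/0.26) = 3.9645
V₂ = 29.8 × 6.5835/3.9645 = 29.8 × 1.6606 = 49.4868 knots

49.5 knots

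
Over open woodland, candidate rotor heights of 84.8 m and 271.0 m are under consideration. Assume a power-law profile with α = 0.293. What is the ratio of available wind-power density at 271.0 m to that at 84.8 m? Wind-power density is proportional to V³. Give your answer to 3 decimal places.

2.777

Speed ratio: V_B/V_A = (z_B/z_A)^α = (271.0/84.8)^0.293 = (3.1958)^0.293 = 1.40553
Power-density ratio: P_B/P_A = (V_B/V_A)³ = (1.40553)³ = 2.77664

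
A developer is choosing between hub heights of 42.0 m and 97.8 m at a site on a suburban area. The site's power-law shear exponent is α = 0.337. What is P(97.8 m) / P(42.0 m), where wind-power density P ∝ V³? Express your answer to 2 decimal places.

Speed ratio: V_B/V_A = (z_B/z_A)^α = (97.8/42.0)^0.337 = (2.3286)^0.337 = 1.32956
Power-density ratio: P_B/P_A = (V_B/V_A)³ = (1.32956)³ = 2.35032

2.35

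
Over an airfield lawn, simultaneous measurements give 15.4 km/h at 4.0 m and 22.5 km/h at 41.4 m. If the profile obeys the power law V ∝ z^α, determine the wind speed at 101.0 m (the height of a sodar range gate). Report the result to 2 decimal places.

26.00 km/h

First find α: α = ln(V₂/V₁)/ln(z₂/z₁) = ln(22.5/15.4)/ln(41.4/4.0) = 0.37915/2.33699 = 0.1622
Extrapolate from 41.4 m to 101.0 m: V₃ = 22.5 × (101.0/41.4)^0.1622 = 22.5 × 1.1557 = 26.0028 km/h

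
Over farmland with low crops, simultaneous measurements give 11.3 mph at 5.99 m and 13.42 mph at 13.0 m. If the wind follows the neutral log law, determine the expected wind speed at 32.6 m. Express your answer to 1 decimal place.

15.9 mph

Log law: V ∝ ln(z/z₀). From the pair, with r = V₁/V₂ = 0.84203,
ln z₀ = (ln z₁ − r·ln z₂)/(1 − r) = (1.7901 − 0.84203×2.5649)/0.15797 = -2.3400 → z₀ = 0.09632 m
V₃ = V₁ · ln(z₃/z₀)/ln(z₁/z₀) = 11.3 × 5.8244/4.1301 = 15.9354 mph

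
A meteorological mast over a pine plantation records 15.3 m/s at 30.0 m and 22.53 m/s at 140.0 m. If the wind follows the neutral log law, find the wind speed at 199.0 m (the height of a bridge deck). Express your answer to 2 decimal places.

24.18 m/s

Log law: V ∝ ln(z/z₀). From the pair, with r = V₁/V₂ = 0.67909,
ln z₀ = (ln z₁ − r·ln z₂)/(1 − r) = (3.4012 − 0.67909×4.9416)/0.32091 = 0.1413 → z₀ = 1.152 m
V₃ = V₁ · ln(z₃/z₀)/ln(z₁/z₀) = 15.3 × 5.1520/3.2599 = 24.1805 m/s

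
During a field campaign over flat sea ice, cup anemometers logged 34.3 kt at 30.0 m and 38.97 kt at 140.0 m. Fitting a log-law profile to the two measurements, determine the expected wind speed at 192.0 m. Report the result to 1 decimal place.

39.9 kt

Log law: V ∝ ln(z/z₀). From the pair, with r = V₁/V₂ = 0.88016,
ln z₀ = (ln z₁ − r·ln z₂)/(1 − r) = (3.4012 − 0.88016×4.9416)/0.11984 = -7.9130 → z₀ = 0.0003660 m
V₃ = V₁ · ln(z₃/z₀)/ln(z₁/z₀) = 34.3 × 13.1705/11.3142 = 39.9275 kt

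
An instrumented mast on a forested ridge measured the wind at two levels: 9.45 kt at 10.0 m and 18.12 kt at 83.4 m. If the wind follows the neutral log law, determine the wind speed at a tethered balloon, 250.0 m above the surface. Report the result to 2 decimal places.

22.61 kt

Log law: V ∝ ln(z/z₀). From the pair, with r = V₁/V₂ = 0.52152,
ln z₀ = (ln z₁ − r·ln z₂)/(1 − r) = (2.3026 − 0.52152×4.4236)/0.47848 = -0.0093 → z₀ = 0.9907 m
V₃ = V₁ · ln(z₃/z₀)/ln(z₁/z₀) = 9.45 × 5.5308/2.3119 = 22.6074 kt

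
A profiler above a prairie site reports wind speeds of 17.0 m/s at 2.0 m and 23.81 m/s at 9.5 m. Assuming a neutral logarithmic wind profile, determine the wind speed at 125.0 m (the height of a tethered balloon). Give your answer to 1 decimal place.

35.1 m/s

Log law: V ∝ ln(z/z₀). From the pair, with r = V₁/V₂ = 0.71399,
ln z₀ = (ln z₁ − r·ln z₂)/(1 − r) = (0.6931 − 0.71399×2.2513)/0.28601 = -3.1965 → z₀ = 0.04091 m
V₃ = V₁ · ln(z₃/z₀)/ln(z₁/z₀) = 17.0 × 8.0248/3.8896 = 35.0731 m/s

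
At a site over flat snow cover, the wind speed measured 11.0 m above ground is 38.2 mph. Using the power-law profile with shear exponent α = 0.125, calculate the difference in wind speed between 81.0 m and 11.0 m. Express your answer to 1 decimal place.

10.8 mph

Power law: V₂ = V₁ · (z₂/z₁)^α = 38.2 × (7.3636)^0.125 = 49.0286 mph
ΔV = 49.0286 − 38.2 = 10.8286 mph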